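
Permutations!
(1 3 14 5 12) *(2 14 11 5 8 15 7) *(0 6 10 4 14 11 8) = (0 6 10 4 14)(1 3 8 15 7 2 11 5 12) = [6, 3, 11, 8, 14, 12, 10, 2, 15, 9, 4, 5, 1, 13, 0, 7]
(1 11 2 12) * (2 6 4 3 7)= (1 11 6 4 3 7 2 12)= [0, 11, 12, 7, 3, 5, 4, 2, 8, 9, 10, 6, 1]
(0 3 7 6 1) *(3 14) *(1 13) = (0 14 3 7 6 13 1) = [14, 0, 2, 7, 4, 5, 13, 6, 8, 9, 10, 11, 12, 1, 3]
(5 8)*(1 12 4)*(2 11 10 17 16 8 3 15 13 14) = (1 12 4)(2 11 10 17 16 8 5 3 15 13 14) = [0, 12, 11, 15, 1, 3, 6, 7, 5, 9, 17, 10, 4, 14, 2, 13, 8, 16]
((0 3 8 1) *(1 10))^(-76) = (0 1 10 8 3) = [1, 10, 2, 0, 4, 5, 6, 7, 3, 9, 8]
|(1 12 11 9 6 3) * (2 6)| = |(1 12 11 9 2 6 3)| = 7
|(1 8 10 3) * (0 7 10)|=|(0 7 10 3 1 8)|=6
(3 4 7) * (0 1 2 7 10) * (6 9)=(0 1 2 7 3 4 10)(6 9)=[1, 2, 7, 4, 10, 5, 9, 3, 8, 6, 0]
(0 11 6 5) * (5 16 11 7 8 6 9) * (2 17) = [7, 1, 17, 3, 4, 0, 16, 8, 6, 5, 10, 9, 12, 13, 14, 15, 11, 2] = (0 7 8 6 16 11 9 5)(2 17)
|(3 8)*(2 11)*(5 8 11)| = |(2 5 8 3 11)| = 5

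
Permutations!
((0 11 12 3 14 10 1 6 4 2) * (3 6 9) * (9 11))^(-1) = (0 2 4 6 12 11 1 10 14 3 9) = [2, 10, 4, 9, 6, 5, 12, 7, 8, 0, 14, 1, 11, 13, 3]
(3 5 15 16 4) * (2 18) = (2 18)(3 5 15 16 4) = [0, 1, 18, 5, 3, 15, 6, 7, 8, 9, 10, 11, 12, 13, 14, 16, 4, 17, 2]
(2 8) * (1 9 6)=(1 9 6)(2 8)=[0, 9, 8, 3, 4, 5, 1, 7, 2, 6]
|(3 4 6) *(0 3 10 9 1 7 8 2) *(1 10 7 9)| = 21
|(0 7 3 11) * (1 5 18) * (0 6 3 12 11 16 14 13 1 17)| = |(0 7 12 11 6 3 16 14 13 1 5 18 17)| = 13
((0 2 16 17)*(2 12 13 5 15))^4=[15, 1, 12, 3, 4, 17, 6, 7, 8, 9, 10, 11, 2, 16, 14, 0, 13, 5]=(0 15)(2 12)(5 17)(13 16)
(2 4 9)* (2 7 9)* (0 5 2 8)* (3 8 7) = (0 5 2 4 7 9 3 8) = [5, 1, 4, 8, 7, 2, 6, 9, 0, 3]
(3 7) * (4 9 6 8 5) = (3 7)(4 9 6 8 5) = [0, 1, 2, 7, 9, 4, 8, 3, 5, 6]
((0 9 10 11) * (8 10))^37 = (0 8 11 9 10) = [8, 1, 2, 3, 4, 5, 6, 7, 11, 10, 0, 9]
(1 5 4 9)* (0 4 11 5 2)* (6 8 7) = [4, 2, 0, 3, 9, 11, 8, 6, 7, 1, 10, 5] = (0 4 9 1 2)(5 11)(6 8 7)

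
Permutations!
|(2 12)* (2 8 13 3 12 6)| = |(2 6)(3 12 8 13)| = 4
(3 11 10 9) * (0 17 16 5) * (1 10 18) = [17, 10, 2, 11, 4, 0, 6, 7, 8, 3, 9, 18, 12, 13, 14, 15, 5, 16, 1] = (0 17 16 5)(1 10 9 3 11 18)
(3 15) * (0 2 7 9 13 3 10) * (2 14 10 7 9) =[14, 1, 9, 15, 4, 5, 6, 2, 8, 13, 0, 11, 12, 3, 10, 7] =(0 14 10)(2 9 13 3 15 7)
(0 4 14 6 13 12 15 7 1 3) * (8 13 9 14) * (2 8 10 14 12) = (0 4 10 14 6 9 12 15 7 1 3)(2 8 13) = [4, 3, 8, 0, 10, 5, 9, 1, 13, 12, 14, 11, 15, 2, 6, 7]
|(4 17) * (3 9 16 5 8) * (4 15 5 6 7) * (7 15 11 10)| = 35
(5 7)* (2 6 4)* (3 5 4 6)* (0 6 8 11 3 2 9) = [6, 1, 2, 5, 9, 7, 8, 4, 11, 0, 10, 3] = (0 6 8 11 3 5 7 4 9)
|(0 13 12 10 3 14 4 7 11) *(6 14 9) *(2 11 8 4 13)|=|(0 2 11)(3 9 6 14 13 12 10)(4 7 8)|=21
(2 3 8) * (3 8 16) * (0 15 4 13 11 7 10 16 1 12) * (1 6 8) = [15, 12, 1, 6, 13, 5, 8, 10, 2, 9, 16, 7, 0, 11, 14, 4, 3] = (0 15 4 13 11 7 10 16 3 6 8 2 1 12)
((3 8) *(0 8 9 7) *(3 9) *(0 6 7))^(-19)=(0 9 8)(6 7)=[9, 1, 2, 3, 4, 5, 7, 6, 0, 8]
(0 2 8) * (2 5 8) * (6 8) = [5, 1, 2, 3, 4, 6, 8, 7, 0] = (0 5 6 8)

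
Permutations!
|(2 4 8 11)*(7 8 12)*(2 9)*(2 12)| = |(2 4)(7 8 11 9 12)| = 10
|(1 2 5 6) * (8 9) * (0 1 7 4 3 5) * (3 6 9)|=|(0 1 2)(3 5 9 8)(4 6 7)|=12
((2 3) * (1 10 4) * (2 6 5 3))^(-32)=(1 10 4)(3 6 5)=[0, 10, 2, 6, 1, 3, 5, 7, 8, 9, 4]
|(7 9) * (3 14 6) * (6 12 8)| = 10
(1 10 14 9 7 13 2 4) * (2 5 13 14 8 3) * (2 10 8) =(1 8 3 10 2 4)(5 13)(7 14 9) =[0, 8, 4, 10, 1, 13, 6, 14, 3, 7, 2, 11, 12, 5, 9]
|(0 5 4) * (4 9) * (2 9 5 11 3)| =|(0 11 3 2 9 4)| =6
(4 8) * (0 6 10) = (0 6 10)(4 8) = [6, 1, 2, 3, 8, 5, 10, 7, 4, 9, 0]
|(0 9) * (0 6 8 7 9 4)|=|(0 4)(6 8 7 9)|=4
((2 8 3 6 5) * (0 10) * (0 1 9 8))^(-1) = [2, 10, 5, 8, 4, 6, 3, 7, 9, 1, 0] = (0 2 5 6 3 8 9 1 10)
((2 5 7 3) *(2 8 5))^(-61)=(3 7 5 8)=[0, 1, 2, 7, 4, 8, 6, 5, 3]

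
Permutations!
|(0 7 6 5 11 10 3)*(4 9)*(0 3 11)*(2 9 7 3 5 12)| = 6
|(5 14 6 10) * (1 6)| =5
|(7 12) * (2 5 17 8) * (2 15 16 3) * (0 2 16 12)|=|(0 2 5 17 8 15 12 7)(3 16)|=8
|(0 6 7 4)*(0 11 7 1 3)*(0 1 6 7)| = 4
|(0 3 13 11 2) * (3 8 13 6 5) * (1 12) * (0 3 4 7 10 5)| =|(0 8 13 11 2 3 6)(1 12)(4 7 10 5)| =28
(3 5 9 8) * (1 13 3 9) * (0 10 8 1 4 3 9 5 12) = [10, 13, 2, 12, 3, 4, 6, 7, 5, 1, 8, 11, 0, 9] = (0 10 8 5 4 3 12)(1 13 9)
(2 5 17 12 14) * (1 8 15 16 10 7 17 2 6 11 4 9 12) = (1 8 15 16 10 7 17)(2 5)(4 9 12 14 6 11) = [0, 8, 5, 3, 9, 2, 11, 17, 15, 12, 7, 4, 14, 13, 6, 16, 10, 1]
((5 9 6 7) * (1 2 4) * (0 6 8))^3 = (0 5)(6 9)(7 8) = [5, 1, 2, 3, 4, 0, 9, 8, 7, 6]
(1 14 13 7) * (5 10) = (1 14 13 7)(5 10) = [0, 14, 2, 3, 4, 10, 6, 1, 8, 9, 5, 11, 12, 7, 13]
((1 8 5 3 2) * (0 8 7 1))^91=(0 8 5 3 2)(1 7)=[8, 7, 0, 2, 4, 3, 6, 1, 5]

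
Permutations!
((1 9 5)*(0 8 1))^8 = (0 9 8 5 1) = [9, 0, 2, 3, 4, 1, 6, 7, 5, 8]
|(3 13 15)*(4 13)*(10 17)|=|(3 4 13 15)(10 17)|=4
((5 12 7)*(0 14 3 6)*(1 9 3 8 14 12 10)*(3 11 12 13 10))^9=(0 3 7 11 1 13 6 5 12 9 10)(8 14)=[3, 13, 2, 7, 4, 12, 5, 11, 14, 10, 0, 1, 9, 6, 8]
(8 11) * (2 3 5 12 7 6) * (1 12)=(1 12 7 6 2 3 5)(8 11)=[0, 12, 3, 5, 4, 1, 2, 6, 11, 9, 10, 8, 7]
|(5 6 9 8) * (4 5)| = |(4 5 6 9 8)| = 5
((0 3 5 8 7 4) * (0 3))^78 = (3 7 5 4 8) = [0, 1, 2, 7, 8, 4, 6, 5, 3]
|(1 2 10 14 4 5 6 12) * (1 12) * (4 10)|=|(1 2 4 5 6)(10 14)|=10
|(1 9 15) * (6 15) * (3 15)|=|(1 9 6 3 15)|=5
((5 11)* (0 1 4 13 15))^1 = (0 1 4 13 15)(5 11) = [1, 4, 2, 3, 13, 11, 6, 7, 8, 9, 10, 5, 12, 15, 14, 0]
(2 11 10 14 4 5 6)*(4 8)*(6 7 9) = [0, 1, 11, 3, 5, 7, 2, 9, 4, 6, 14, 10, 12, 13, 8] = (2 11 10 14 8 4 5 7 9 6)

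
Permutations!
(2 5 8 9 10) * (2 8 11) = (2 5 11)(8 9 10) = [0, 1, 5, 3, 4, 11, 6, 7, 9, 10, 8, 2]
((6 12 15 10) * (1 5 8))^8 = [0, 8, 2, 3, 4, 1, 6, 7, 5, 9, 10, 11, 12, 13, 14, 15] = (15)(1 8 5)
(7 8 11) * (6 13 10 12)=[0, 1, 2, 3, 4, 5, 13, 8, 11, 9, 12, 7, 6, 10]=(6 13 10 12)(7 8 11)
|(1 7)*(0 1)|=3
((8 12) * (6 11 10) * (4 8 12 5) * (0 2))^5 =(12)(0 2)(4 5 8)(6 10 11) =[2, 1, 0, 3, 5, 8, 10, 7, 4, 9, 11, 6, 12]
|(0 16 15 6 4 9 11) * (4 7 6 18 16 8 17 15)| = 18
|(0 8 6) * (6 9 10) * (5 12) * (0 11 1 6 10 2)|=12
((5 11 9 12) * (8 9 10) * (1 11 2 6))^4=(1 9 6 8 2 10 5 11 12)=[0, 9, 10, 3, 4, 11, 8, 7, 2, 6, 5, 12, 1]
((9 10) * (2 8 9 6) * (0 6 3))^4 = [9, 1, 3, 8, 4, 5, 10, 7, 0, 6, 2] = (0 9 6 10 2 3 8)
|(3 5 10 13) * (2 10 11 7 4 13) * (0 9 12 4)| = |(0 9 12 4 13 3 5 11 7)(2 10)| = 18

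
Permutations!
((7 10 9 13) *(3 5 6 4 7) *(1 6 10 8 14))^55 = [0, 6, 2, 3, 7, 5, 4, 8, 14, 9, 10, 11, 12, 13, 1] = (1 6 4 7 8 14)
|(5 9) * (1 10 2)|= |(1 10 2)(5 9)|= 6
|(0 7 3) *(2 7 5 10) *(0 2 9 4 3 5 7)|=8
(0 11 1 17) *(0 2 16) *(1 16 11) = (0 1 17 2 11 16) = [1, 17, 11, 3, 4, 5, 6, 7, 8, 9, 10, 16, 12, 13, 14, 15, 0, 2]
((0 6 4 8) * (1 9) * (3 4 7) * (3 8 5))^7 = (0 8 7 6)(1 9)(3 4 5) = [8, 9, 2, 4, 5, 3, 0, 6, 7, 1]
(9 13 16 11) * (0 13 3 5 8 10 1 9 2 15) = [13, 9, 15, 5, 4, 8, 6, 7, 10, 3, 1, 2, 12, 16, 14, 0, 11] = (0 13 16 11 2 15)(1 9 3 5 8 10)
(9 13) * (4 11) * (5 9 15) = [0, 1, 2, 3, 11, 9, 6, 7, 8, 13, 10, 4, 12, 15, 14, 5] = (4 11)(5 9 13 15)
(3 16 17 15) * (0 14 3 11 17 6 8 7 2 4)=(0 14 3 16 6 8 7 2 4)(11 17 15)=[14, 1, 4, 16, 0, 5, 8, 2, 7, 9, 10, 17, 12, 13, 3, 11, 6, 15]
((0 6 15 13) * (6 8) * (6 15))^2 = (0 15)(8 13) = [15, 1, 2, 3, 4, 5, 6, 7, 13, 9, 10, 11, 12, 8, 14, 0]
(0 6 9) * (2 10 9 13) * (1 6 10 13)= (0 10 9)(1 6)(2 13)= [10, 6, 13, 3, 4, 5, 1, 7, 8, 0, 9, 11, 12, 2]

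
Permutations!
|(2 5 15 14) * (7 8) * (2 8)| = |(2 5 15 14 8 7)| = 6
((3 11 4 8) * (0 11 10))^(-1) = (0 10 3 8 4 11) = [10, 1, 2, 8, 11, 5, 6, 7, 4, 9, 3, 0]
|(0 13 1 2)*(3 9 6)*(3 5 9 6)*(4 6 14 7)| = 28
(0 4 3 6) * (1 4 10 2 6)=(0 10 2 6)(1 4 3)=[10, 4, 6, 1, 3, 5, 0, 7, 8, 9, 2]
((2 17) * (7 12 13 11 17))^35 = (2 17 11 13 12 7) = [0, 1, 17, 3, 4, 5, 6, 2, 8, 9, 10, 13, 7, 12, 14, 15, 16, 11]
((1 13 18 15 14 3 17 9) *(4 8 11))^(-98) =(1 17 14 18)(3 15 13 9)(4 8 11) =[0, 17, 2, 15, 8, 5, 6, 7, 11, 3, 10, 4, 12, 9, 18, 13, 16, 14, 1]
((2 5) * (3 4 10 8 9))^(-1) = (2 5)(3 9 8 10 4) = [0, 1, 5, 9, 3, 2, 6, 7, 10, 8, 4]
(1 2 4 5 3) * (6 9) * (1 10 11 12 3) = (1 2 4 5)(3 10 11 12)(6 9) = [0, 2, 4, 10, 5, 1, 9, 7, 8, 6, 11, 12, 3]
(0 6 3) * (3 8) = (0 6 8 3) = [6, 1, 2, 0, 4, 5, 8, 7, 3]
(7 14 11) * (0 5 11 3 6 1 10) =(0 5 11 7 14 3 6 1 10) =[5, 10, 2, 6, 4, 11, 1, 14, 8, 9, 0, 7, 12, 13, 3]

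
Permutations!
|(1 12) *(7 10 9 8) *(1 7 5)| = |(1 12 7 10 9 8 5)| = 7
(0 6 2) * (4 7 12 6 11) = [11, 1, 0, 3, 7, 5, 2, 12, 8, 9, 10, 4, 6] = (0 11 4 7 12 6 2)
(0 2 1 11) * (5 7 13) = (0 2 1 11)(5 7 13) = [2, 11, 1, 3, 4, 7, 6, 13, 8, 9, 10, 0, 12, 5]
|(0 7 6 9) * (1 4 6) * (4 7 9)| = 2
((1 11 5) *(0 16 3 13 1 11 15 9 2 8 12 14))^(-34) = (0 14 12 8 2 9 15 1 13 3 16) = [14, 13, 9, 16, 4, 5, 6, 7, 2, 15, 10, 11, 8, 3, 12, 1, 0]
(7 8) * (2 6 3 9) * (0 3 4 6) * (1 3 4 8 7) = (0 4 6 8 1 3 9 2) = [4, 3, 0, 9, 6, 5, 8, 7, 1, 2]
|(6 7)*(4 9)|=|(4 9)(6 7)|=2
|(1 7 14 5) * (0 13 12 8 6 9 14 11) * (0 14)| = 30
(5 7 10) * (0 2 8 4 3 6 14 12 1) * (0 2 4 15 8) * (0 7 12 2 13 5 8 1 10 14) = (0 4 3 6)(1 13 5 12 10 8 15)(2 7 14) = [4, 13, 7, 6, 3, 12, 0, 14, 15, 9, 8, 11, 10, 5, 2, 1]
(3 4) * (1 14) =(1 14)(3 4) =[0, 14, 2, 4, 3, 5, 6, 7, 8, 9, 10, 11, 12, 13, 1]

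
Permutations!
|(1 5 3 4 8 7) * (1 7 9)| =|(1 5 3 4 8 9)| =6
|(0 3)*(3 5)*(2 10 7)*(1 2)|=12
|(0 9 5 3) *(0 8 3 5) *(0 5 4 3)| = |(0 9 5 4 3 8)| = 6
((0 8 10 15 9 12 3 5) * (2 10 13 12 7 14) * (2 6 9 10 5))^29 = [8, 1, 5, 2, 4, 0, 9, 14, 13, 7, 15, 11, 3, 12, 6, 10] = (0 8 13 12 3 2 5)(6 9 7 14)(10 15)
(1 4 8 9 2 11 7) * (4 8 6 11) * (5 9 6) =(1 8 6 11 7)(2 4 5 9) =[0, 8, 4, 3, 5, 9, 11, 1, 6, 2, 10, 7]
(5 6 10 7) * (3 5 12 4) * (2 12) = [0, 1, 12, 5, 3, 6, 10, 2, 8, 9, 7, 11, 4] = (2 12 4 3 5 6 10 7)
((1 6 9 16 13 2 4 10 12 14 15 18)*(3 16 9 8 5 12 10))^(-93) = (1 5 15 6 12 18 8 14)(2 3 13 4 16) = [0, 5, 3, 13, 16, 15, 12, 7, 14, 9, 10, 11, 18, 4, 1, 6, 2, 17, 8]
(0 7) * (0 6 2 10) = (0 7 6 2 10) = [7, 1, 10, 3, 4, 5, 2, 6, 8, 9, 0]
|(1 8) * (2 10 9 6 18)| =10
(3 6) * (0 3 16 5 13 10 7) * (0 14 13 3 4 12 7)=(0 4 12 7 14 13 10)(3 6 16 5)=[4, 1, 2, 6, 12, 3, 16, 14, 8, 9, 0, 11, 7, 10, 13, 15, 5]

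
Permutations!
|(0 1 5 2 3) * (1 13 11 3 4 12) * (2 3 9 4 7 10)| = 9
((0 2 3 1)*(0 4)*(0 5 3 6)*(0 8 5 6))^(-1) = [2, 3, 0, 5, 1, 8, 4, 7, 6] = (0 2)(1 3 5 8 6 4)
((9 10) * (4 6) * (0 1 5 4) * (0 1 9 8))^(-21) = (0 8 10 9)(1 6 4 5) = [8, 6, 2, 3, 5, 1, 4, 7, 10, 0, 9]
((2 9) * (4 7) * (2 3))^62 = [0, 1, 3, 9, 4, 5, 6, 7, 8, 2] = (2 3 9)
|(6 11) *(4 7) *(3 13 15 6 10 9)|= 14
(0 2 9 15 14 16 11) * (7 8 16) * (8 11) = [2, 1, 9, 3, 4, 5, 6, 11, 16, 15, 10, 0, 12, 13, 7, 14, 8] = (0 2 9 15 14 7 11)(8 16)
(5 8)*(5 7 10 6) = (5 8 7 10 6) = [0, 1, 2, 3, 4, 8, 5, 10, 7, 9, 6]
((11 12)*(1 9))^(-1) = [0, 9, 2, 3, 4, 5, 6, 7, 8, 1, 10, 12, 11] = (1 9)(11 12)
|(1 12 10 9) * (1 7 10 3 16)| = 12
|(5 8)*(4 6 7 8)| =|(4 6 7 8 5)| =5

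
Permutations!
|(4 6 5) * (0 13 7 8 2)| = 15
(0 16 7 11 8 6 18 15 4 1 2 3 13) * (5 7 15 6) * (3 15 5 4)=(0 16 5 7 11 8 4 1 2 15 3 13)(6 18)=[16, 2, 15, 13, 1, 7, 18, 11, 4, 9, 10, 8, 12, 0, 14, 3, 5, 17, 6]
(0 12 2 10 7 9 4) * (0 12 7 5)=[7, 1, 10, 3, 12, 0, 6, 9, 8, 4, 5, 11, 2]=(0 7 9 4 12 2 10 5)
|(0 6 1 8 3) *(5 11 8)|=7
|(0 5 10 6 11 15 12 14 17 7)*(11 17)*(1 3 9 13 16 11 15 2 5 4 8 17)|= 30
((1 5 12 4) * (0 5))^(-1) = (0 1 4 12 5) = [1, 4, 2, 3, 12, 0, 6, 7, 8, 9, 10, 11, 5]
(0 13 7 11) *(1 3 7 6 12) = [13, 3, 2, 7, 4, 5, 12, 11, 8, 9, 10, 0, 1, 6] = (0 13 6 12 1 3 7 11)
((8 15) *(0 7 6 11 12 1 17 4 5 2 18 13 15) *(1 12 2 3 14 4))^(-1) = [8, 17, 11, 5, 14, 4, 7, 0, 15, 9, 10, 6, 12, 18, 3, 13, 16, 1, 2] = (0 8 15 13 18 2 11 6 7)(1 17)(3 5 4 14)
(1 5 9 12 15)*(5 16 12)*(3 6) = (1 16 12 15)(3 6)(5 9) = [0, 16, 2, 6, 4, 9, 3, 7, 8, 5, 10, 11, 15, 13, 14, 1, 12]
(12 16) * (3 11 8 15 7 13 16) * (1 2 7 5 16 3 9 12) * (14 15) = [0, 2, 7, 11, 4, 16, 6, 13, 14, 12, 10, 8, 9, 3, 15, 5, 1] = (1 2 7 13 3 11 8 14 15 5 16)(9 12)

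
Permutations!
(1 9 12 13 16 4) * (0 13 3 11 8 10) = (0 13 16 4 1 9 12 3 11 8 10) = [13, 9, 2, 11, 1, 5, 6, 7, 10, 12, 0, 8, 3, 16, 14, 15, 4]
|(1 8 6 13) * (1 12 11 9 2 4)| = 9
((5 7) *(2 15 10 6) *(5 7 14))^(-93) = (2 6 10 15)(5 14) = [0, 1, 6, 3, 4, 14, 10, 7, 8, 9, 15, 11, 12, 13, 5, 2]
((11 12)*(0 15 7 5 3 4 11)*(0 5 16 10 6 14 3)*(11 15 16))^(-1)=(0 5 12 11 7 15 4 3 14 6 10 16)=[5, 1, 2, 14, 3, 12, 10, 15, 8, 9, 16, 7, 11, 13, 6, 4, 0]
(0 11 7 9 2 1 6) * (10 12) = (0 11 7 9 2 1 6)(10 12) = [11, 6, 1, 3, 4, 5, 0, 9, 8, 2, 12, 7, 10]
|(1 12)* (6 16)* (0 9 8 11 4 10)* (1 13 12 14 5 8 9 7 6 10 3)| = 70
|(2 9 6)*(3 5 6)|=|(2 9 3 5 6)|=5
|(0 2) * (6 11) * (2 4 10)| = 4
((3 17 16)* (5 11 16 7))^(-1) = (3 16 11 5 7 17) = [0, 1, 2, 16, 4, 7, 6, 17, 8, 9, 10, 5, 12, 13, 14, 15, 11, 3]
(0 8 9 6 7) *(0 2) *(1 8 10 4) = (0 10 4 1 8 9 6 7 2) = [10, 8, 0, 3, 1, 5, 7, 2, 9, 6, 4]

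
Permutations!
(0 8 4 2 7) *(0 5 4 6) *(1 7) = (0 8 6)(1 7 5 4 2) = [8, 7, 1, 3, 2, 4, 0, 5, 6]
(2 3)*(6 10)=(2 3)(6 10)=[0, 1, 3, 2, 4, 5, 10, 7, 8, 9, 6]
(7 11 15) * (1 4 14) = (1 4 14)(7 11 15) = [0, 4, 2, 3, 14, 5, 6, 11, 8, 9, 10, 15, 12, 13, 1, 7]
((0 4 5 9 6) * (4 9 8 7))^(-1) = [6, 1, 2, 3, 7, 4, 9, 8, 5, 0] = (0 6 9)(4 7 8 5)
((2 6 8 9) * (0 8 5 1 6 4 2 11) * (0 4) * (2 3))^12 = [3, 1, 4, 11, 9, 5, 6, 7, 2, 0, 10, 8] = (0 3 11 8 2 4 9)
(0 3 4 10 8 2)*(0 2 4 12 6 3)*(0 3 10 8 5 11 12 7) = [3, 1, 2, 7, 8, 11, 10, 0, 4, 9, 5, 12, 6] = (0 3 7)(4 8)(5 11 12 6 10)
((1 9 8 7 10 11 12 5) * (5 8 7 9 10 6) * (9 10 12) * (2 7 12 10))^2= (1 11 12 2 6)(5 10 9 8 7)= [0, 11, 6, 3, 4, 10, 1, 5, 7, 8, 9, 12, 2]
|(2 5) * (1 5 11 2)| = |(1 5)(2 11)| = 2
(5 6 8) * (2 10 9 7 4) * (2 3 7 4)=[0, 1, 10, 7, 3, 6, 8, 2, 5, 4, 9]=(2 10 9 4 3 7)(5 6 8)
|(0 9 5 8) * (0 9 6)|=6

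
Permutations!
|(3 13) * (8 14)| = |(3 13)(8 14)| = 2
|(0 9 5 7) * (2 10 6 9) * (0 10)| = |(0 2)(5 7 10 6 9)| = 10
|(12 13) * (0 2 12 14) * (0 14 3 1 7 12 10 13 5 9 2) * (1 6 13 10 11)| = 21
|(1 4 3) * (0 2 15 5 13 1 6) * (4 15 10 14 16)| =|(0 2 10 14 16 4 3 6)(1 15 5 13)| =8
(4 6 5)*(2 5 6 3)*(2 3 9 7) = [0, 1, 5, 3, 9, 4, 6, 2, 8, 7] = (2 5 4 9 7)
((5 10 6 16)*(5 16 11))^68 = [0, 1, 2, 3, 4, 5, 6, 7, 8, 9, 10, 11, 12, 13, 14, 15, 16] = (16)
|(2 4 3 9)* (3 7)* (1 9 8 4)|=|(1 9 2)(3 8 4 7)|=12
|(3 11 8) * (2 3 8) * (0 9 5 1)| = |(0 9 5 1)(2 3 11)| = 12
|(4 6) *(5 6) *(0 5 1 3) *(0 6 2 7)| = 4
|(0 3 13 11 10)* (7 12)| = 10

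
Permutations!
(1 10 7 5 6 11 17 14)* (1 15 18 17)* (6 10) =(1 6 11)(5 10 7)(14 15 18 17) =[0, 6, 2, 3, 4, 10, 11, 5, 8, 9, 7, 1, 12, 13, 15, 18, 16, 14, 17]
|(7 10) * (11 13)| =|(7 10)(11 13)| =2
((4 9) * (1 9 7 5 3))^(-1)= [0, 3, 2, 5, 9, 7, 6, 4, 8, 1]= (1 3 5 7 4 9)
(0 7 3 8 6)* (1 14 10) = (0 7 3 8 6)(1 14 10) = [7, 14, 2, 8, 4, 5, 0, 3, 6, 9, 1, 11, 12, 13, 10]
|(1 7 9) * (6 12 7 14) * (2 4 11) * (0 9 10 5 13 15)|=33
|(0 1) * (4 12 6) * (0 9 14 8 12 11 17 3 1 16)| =10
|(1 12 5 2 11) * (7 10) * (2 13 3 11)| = 6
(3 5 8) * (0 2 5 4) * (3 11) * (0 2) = (2 5 8 11 3 4) = [0, 1, 5, 4, 2, 8, 6, 7, 11, 9, 10, 3]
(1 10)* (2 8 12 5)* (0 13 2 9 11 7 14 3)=[13, 10, 8, 0, 4, 9, 6, 14, 12, 11, 1, 7, 5, 2, 3]=(0 13 2 8 12 5 9 11 7 14 3)(1 10)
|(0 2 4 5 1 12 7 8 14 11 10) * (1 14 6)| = |(0 2 4 5 14 11 10)(1 12 7 8 6)| = 35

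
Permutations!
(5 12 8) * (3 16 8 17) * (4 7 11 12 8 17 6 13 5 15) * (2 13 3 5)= [0, 1, 13, 16, 7, 8, 3, 11, 15, 9, 10, 12, 6, 2, 14, 4, 17, 5]= (2 13)(3 16 17 5 8 15 4 7 11 12 6)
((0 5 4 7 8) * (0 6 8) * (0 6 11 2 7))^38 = (0 4 5)(2 8 7 11 6) = [4, 1, 8, 3, 5, 0, 2, 11, 7, 9, 10, 6]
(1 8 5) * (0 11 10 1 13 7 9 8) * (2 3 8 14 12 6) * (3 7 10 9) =(0 11 9 14 12 6 2 7 3 8 5 13 10 1) =[11, 0, 7, 8, 4, 13, 2, 3, 5, 14, 1, 9, 6, 10, 12]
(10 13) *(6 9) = (6 9)(10 13) = [0, 1, 2, 3, 4, 5, 9, 7, 8, 6, 13, 11, 12, 10]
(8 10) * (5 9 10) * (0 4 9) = (0 4 9 10 8 5) = [4, 1, 2, 3, 9, 0, 6, 7, 5, 10, 8]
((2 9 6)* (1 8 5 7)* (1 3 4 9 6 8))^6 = (9) = [0, 1, 2, 3, 4, 5, 6, 7, 8, 9]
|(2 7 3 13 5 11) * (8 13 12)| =8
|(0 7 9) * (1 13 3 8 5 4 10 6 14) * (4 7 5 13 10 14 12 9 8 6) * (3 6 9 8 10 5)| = |(0 3 9)(1 5 7 10 4 14)(6 12 8 13)| = 12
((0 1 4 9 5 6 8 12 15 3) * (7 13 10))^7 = (0 12 5 1 15 6 4 3 8 9)(7 13 10) = [12, 15, 2, 8, 3, 1, 4, 13, 9, 0, 7, 11, 5, 10, 14, 6]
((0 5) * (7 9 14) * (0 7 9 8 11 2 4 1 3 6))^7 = [1, 11, 7, 2, 8, 3, 4, 6, 0, 14, 10, 5, 12, 13, 9] = (0 1 11 5 3 2 7 6 4 8)(9 14)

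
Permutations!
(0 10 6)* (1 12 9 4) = (0 10 6)(1 12 9 4) = [10, 12, 2, 3, 1, 5, 0, 7, 8, 4, 6, 11, 9]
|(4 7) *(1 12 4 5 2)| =6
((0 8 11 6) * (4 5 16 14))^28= (16)= [0, 1, 2, 3, 4, 5, 6, 7, 8, 9, 10, 11, 12, 13, 14, 15, 16]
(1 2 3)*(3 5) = (1 2 5 3) = [0, 2, 5, 1, 4, 3]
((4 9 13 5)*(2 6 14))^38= [0, 1, 14, 3, 13, 9, 2, 7, 8, 5, 10, 11, 12, 4, 6]= (2 14 6)(4 13)(5 9)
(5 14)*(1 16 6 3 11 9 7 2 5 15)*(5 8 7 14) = (1 16 6 3 11 9 14 15)(2 8 7) = [0, 16, 8, 11, 4, 5, 3, 2, 7, 14, 10, 9, 12, 13, 15, 1, 6]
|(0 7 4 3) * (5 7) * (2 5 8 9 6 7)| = |(0 8 9 6 7 4 3)(2 5)| = 14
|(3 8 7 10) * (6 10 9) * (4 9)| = |(3 8 7 4 9 6 10)| = 7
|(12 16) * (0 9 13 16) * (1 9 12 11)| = 10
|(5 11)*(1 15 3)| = |(1 15 3)(5 11)| = 6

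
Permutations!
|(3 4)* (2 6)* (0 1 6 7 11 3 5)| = |(0 1 6 2 7 11 3 4 5)| = 9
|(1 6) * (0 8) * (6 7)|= |(0 8)(1 7 6)|= 6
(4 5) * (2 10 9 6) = (2 10 9 6)(4 5) = [0, 1, 10, 3, 5, 4, 2, 7, 8, 6, 9]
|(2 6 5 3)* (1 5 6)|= |(6)(1 5 3 2)|= 4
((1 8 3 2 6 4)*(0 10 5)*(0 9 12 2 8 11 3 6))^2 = (0 5 12)(1 3 6)(2 10 9)(4 11 8) = [5, 3, 10, 6, 11, 12, 1, 7, 4, 2, 9, 8, 0]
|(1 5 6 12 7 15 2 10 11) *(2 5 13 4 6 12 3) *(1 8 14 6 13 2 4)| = |(1 2 10 11 8 14 6 3 4 13)(5 12 7 15)| = 20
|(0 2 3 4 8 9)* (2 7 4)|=|(0 7 4 8 9)(2 3)|=10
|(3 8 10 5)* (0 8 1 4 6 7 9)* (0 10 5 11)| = 11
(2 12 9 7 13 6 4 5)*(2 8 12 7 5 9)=[0, 1, 7, 3, 9, 8, 4, 13, 12, 5, 10, 11, 2, 6]=(2 7 13 6 4 9 5 8 12)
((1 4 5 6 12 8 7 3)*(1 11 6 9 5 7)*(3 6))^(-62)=[0, 12, 2, 3, 8, 5, 4, 1, 6, 9, 10, 11, 7]=(1 12 7)(4 8 6)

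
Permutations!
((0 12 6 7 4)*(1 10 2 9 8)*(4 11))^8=(0 6 11)(1 9 10 8 2)(4 12 7)=[6, 9, 1, 3, 12, 5, 11, 4, 2, 10, 8, 0, 7]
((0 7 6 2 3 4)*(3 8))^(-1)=[4, 1, 6, 8, 3, 5, 7, 0, 2]=(0 4 3 8 2 6 7)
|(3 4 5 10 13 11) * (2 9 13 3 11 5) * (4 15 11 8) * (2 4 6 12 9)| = 10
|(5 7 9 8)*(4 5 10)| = 6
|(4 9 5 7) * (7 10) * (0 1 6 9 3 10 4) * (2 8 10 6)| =|(0 1 2 8 10 7)(3 6 9 5 4)| =30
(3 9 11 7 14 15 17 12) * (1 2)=(1 2)(3 9 11 7 14 15 17 12)=[0, 2, 1, 9, 4, 5, 6, 14, 8, 11, 10, 7, 3, 13, 15, 17, 16, 12]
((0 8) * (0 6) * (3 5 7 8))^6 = (8) = [0, 1, 2, 3, 4, 5, 6, 7, 8]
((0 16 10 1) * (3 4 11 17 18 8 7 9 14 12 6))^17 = (0 16 10 1)(3 7 4 9 11 14 17 12 18 6 8) = [16, 0, 2, 7, 9, 5, 8, 4, 3, 11, 1, 14, 18, 13, 17, 15, 10, 12, 6]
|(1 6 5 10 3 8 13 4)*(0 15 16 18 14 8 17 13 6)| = 14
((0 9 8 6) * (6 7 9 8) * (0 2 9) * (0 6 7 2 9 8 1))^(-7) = (0 1)(2 8)(6 7 9) = [1, 0, 8, 3, 4, 5, 7, 9, 2, 6]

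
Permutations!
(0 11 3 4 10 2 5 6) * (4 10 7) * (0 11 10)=[10, 1, 5, 0, 7, 6, 11, 4, 8, 9, 2, 3]=(0 10 2 5 6 11 3)(4 7)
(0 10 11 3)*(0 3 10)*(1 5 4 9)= (1 5 4 9)(10 11)= [0, 5, 2, 3, 9, 4, 6, 7, 8, 1, 11, 10]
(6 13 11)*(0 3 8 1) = (0 3 8 1)(6 13 11) = [3, 0, 2, 8, 4, 5, 13, 7, 1, 9, 10, 6, 12, 11]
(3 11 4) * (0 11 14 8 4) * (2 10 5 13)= (0 11)(2 10 5 13)(3 14 8 4)= [11, 1, 10, 14, 3, 13, 6, 7, 4, 9, 5, 0, 12, 2, 8]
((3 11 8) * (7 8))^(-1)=(3 8 7 11)=[0, 1, 2, 8, 4, 5, 6, 11, 7, 9, 10, 3]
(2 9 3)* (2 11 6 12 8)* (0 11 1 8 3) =(0 11 6 12 3 1 8 2 9) =[11, 8, 9, 1, 4, 5, 12, 7, 2, 0, 10, 6, 3]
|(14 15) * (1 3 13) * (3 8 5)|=10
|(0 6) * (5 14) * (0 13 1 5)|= 6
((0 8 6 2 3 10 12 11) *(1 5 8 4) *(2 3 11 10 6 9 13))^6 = (0 13 5)(1 11 9)(2 8 4) = [13, 11, 8, 3, 2, 0, 6, 7, 4, 1, 10, 9, 12, 5]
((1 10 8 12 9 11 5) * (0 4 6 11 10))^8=(12)(0 6 5)(1 4 11)=[6, 4, 2, 3, 11, 0, 5, 7, 8, 9, 10, 1, 12]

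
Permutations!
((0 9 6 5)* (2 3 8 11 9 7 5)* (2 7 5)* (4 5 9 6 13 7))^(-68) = (0 4 11 3 7 9 5 6 8 2 13) = [4, 1, 13, 7, 11, 6, 8, 9, 2, 5, 10, 3, 12, 0]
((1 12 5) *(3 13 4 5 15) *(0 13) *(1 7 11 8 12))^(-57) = [5, 1, 2, 4, 11, 8, 6, 12, 3, 9, 10, 15, 0, 7, 14, 13] = (0 5 8 3 4 11 15 13 7 12)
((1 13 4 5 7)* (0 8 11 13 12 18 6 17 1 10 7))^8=(0 11 4)(1 6 12 17 18)(5 8 13)=[11, 6, 2, 3, 0, 8, 12, 7, 13, 9, 10, 4, 17, 5, 14, 15, 16, 18, 1]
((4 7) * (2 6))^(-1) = (2 6)(4 7) = [0, 1, 6, 3, 7, 5, 2, 4]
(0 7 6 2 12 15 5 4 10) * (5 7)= (0 5 4 10)(2 12 15 7 6)= [5, 1, 12, 3, 10, 4, 2, 6, 8, 9, 0, 11, 15, 13, 14, 7]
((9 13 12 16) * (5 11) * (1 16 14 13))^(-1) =(1 9 16)(5 11)(12 13 14) =[0, 9, 2, 3, 4, 11, 6, 7, 8, 16, 10, 5, 13, 14, 12, 15, 1]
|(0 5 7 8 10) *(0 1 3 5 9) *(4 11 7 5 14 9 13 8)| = |(0 13 8 10 1 3 14 9)(4 11 7)| = 24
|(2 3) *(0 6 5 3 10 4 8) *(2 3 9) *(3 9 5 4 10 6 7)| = 8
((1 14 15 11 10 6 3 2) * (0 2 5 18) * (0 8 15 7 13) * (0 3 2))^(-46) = (1 18 2 5 6 3 10 13 11 7 15 14 8) = [0, 18, 5, 10, 4, 6, 3, 15, 1, 9, 13, 7, 12, 11, 8, 14, 16, 17, 2]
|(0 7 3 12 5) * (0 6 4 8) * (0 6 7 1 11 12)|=21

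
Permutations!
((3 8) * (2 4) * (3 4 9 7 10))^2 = (2 7 3 4 9 10 8) = [0, 1, 7, 4, 9, 5, 6, 3, 2, 10, 8]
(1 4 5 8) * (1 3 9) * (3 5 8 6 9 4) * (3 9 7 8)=[0, 9, 2, 4, 3, 6, 7, 8, 5, 1]=(1 9)(3 4)(5 6 7 8)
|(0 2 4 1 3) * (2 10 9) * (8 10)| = 8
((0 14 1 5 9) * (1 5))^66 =(0 5)(9 14) =[5, 1, 2, 3, 4, 0, 6, 7, 8, 14, 10, 11, 12, 13, 9]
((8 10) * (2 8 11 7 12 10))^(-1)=(2 8)(7 11 10 12)=[0, 1, 8, 3, 4, 5, 6, 11, 2, 9, 12, 10, 7]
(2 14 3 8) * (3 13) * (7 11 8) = (2 14 13 3 7 11 8) = [0, 1, 14, 7, 4, 5, 6, 11, 2, 9, 10, 8, 12, 3, 13]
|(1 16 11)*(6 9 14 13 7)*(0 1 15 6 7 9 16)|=|(0 1)(6 16 11 15)(9 14 13)|=12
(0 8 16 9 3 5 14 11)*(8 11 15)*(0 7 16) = (0 11 7 16 9 3 5 14 15 8) = [11, 1, 2, 5, 4, 14, 6, 16, 0, 3, 10, 7, 12, 13, 15, 8, 9]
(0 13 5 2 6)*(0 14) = [13, 1, 6, 3, 4, 2, 14, 7, 8, 9, 10, 11, 12, 5, 0] = (0 13 5 2 6 14)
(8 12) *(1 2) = (1 2)(8 12) = [0, 2, 1, 3, 4, 5, 6, 7, 12, 9, 10, 11, 8]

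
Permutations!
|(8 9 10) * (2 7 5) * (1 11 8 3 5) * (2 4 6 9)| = 30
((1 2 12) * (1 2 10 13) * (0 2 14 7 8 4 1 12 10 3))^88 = (14) = [0, 1, 2, 3, 4, 5, 6, 7, 8, 9, 10, 11, 12, 13, 14]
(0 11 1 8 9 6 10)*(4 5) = [11, 8, 2, 3, 5, 4, 10, 7, 9, 6, 0, 1] = (0 11 1 8 9 6 10)(4 5)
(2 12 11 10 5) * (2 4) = [0, 1, 12, 3, 2, 4, 6, 7, 8, 9, 5, 10, 11] = (2 12 11 10 5 4)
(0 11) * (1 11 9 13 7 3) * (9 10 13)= [10, 11, 2, 1, 4, 5, 6, 3, 8, 9, 13, 0, 12, 7]= (0 10 13 7 3 1 11)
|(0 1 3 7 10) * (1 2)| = |(0 2 1 3 7 10)| = 6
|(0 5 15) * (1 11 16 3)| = 12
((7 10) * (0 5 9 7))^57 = [9, 1, 2, 3, 4, 7, 6, 0, 8, 10, 5] = (0 9 10 5 7)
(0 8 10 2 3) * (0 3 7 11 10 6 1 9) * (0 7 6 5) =(0 8 5)(1 9 7 11 10 2 6) =[8, 9, 6, 3, 4, 0, 1, 11, 5, 7, 2, 10]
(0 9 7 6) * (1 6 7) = (0 9 1 6) = [9, 6, 2, 3, 4, 5, 0, 7, 8, 1]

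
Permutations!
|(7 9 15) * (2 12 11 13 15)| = |(2 12 11 13 15 7 9)| = 7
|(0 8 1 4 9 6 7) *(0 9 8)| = 3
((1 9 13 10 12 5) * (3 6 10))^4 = (1 6)(3 5)(9 10)(12 13) = [0, 6, 2, 5, 4, 3, 1, 7, 8, 10, 9, 11, 13, 12]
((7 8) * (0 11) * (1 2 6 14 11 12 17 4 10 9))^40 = (0 2 4 11 1 17 14 9 12 6 10) = [2, 17, 4, 3, 11, 5, 10, 7, 8, 12, 0, 1, 6, 13, 9, 15, 16, 14]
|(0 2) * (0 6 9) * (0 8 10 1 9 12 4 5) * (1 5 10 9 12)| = 8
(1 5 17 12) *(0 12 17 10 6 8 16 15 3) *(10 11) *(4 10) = (17)(0 12 1 5 11 4 10 6 8 16 15 3) = [12, 5, 2, 0, 10, 11, 8, 7, 16, 9, 6, 4, 1, 13, 14, 3, 15, 17]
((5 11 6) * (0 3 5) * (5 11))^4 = [0, 1, 2, 3, 4, 5, 6, 7, 8, 9, 10, 11] = (11)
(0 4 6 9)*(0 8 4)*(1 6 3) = (1 6 9 8 4 3) = [0, 6, 2, 1, 3, 5, 9, 7, 4, 8]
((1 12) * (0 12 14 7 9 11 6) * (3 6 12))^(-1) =(0 6 3)(1 12 11 9 7 14) =[6, 12, 2, 0, 4, 5, 3, 14, 8, 7, 10, 9, 11, 13, 1]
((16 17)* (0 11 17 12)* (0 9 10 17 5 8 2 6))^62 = [5, 1, 0, 3, 4, 2, 11, 7, 6, 17, 16, 8, 10, 13, 14, 15, 9, 12] = (0 5 2)(6 11 8)(9 17 12 10 16)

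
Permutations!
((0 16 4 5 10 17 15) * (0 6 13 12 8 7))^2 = (0 4 10 15 13 8)(5 17 6 12 7 16) = [4, 1, 2, 3, 10, 17, 12, 16, 0, 9, 15, 11, 7, 8, 14, 13, 5, 6]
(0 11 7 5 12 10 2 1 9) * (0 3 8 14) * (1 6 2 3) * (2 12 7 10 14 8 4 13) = (0 11 10 3 4 13 2 6 12 14)(1 9)(5 7) = [11, 9, 6, 4, 13, 7, 12, 5, 8, 1, 3, 10, 14, 2, 0]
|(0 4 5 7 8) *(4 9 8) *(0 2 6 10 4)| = 9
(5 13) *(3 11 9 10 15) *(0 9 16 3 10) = (0 9)(3 11 16)(5 13)(10 15) = [9, 1, 2, 11, 4, 13, 6, 7, 8, 0, 15, 16, 12, 5, 14, 10, 3]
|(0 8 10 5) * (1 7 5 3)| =|(0 8 10 3 1 7 5)| =7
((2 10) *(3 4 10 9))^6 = [0, 1, 9, 4, 10, 5, 6, 7, 8, 3, 2] = (2 9 3 4 10)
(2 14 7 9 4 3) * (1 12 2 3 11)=[0, 12, 14, 3, 11, 5, 6, 9, 8, 4, 10, 1, 2, 13, 7]=(1 12 2 14 7 9 4 11)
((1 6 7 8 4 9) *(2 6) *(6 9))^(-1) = (1 9 2)(4 8 7 6) = [0, 9, 1, 3, 8, 5, 4, 6, 7, 2]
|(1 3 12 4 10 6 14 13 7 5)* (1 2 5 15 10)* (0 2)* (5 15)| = |(0 2 15 10 6 14 13 7 5)(1 3 12 4)| = 36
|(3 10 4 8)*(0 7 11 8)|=7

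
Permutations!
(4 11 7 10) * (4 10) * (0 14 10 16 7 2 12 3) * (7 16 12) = [14, 1, 7, 0, 11, 5, 6, 4, 8, 9, 12, 2, 3, 13, 10, 15, 16] = (16)(0 14 10 12 3)(2 7 4 11)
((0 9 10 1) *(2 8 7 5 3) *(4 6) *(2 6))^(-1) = (0 1 10 9)(2 4 6 3 5 7 8) = [1, 10, 4, 5, 6, 7, 3, 8, 2, 0, 9]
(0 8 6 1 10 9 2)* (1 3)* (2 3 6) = (0 8 2)(1 10 9 3) = [8, 10, 0, 1, 4, 5, 6, 7, 2, 3, 9]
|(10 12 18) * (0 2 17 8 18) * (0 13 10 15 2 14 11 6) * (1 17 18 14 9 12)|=|(0 9 12 13 10 1 17 8 14 11 6)(2 18 15)|=33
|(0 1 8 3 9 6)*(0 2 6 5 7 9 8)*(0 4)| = 6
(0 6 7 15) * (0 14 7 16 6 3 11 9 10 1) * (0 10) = (0 3 11 9)(1 10)(6 16)(7 15 14) = [3, 10, 2, 11, 4, 5, 16, 15, 8, 0, 1, 9, 12, 13, 7, 14, 6]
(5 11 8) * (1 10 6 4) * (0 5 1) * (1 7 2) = (0 5 11 8 7 2 1 10 6 4) = [5, 10, 1, 3, 0, 11, 4, 2, 7, 9, 6, 8]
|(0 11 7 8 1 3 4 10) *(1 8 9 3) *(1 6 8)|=|(0 11 7 9 3 4 10)(1 6 8)|=21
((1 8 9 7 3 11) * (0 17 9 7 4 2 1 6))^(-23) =(0 6 11 3 7 8 1 2 4 9 17) =[6, 2, 4, 7, 9, 5, 11, 8, 1, 17, 10, 3, 12, 13, 14, 15, 16, 0]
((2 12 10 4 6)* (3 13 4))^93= [0, 1, 10, 4, 2, 5, 12, 7, 8, 9, 13, 11, 3, 6]= (2 10 13 6 12 3 4)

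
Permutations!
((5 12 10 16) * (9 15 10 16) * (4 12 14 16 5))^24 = (4 16 14 5 12) = [0, 1, 2, 3, 16, 12, 6, 7, 8, 9, 10, 11, 4, 13, 5, 15, 14]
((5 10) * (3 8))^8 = (10) = [0, 1, 2, 3, 4, 5, 6, 7, 8, 9, 10]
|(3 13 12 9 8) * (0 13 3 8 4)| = |(0 13 12 9 4)| = 5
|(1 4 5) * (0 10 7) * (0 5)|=|(0 10 7 5 1 4)|=6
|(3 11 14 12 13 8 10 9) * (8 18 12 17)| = |(3 11 14 17 8 10 9)(12 13 18)| = 21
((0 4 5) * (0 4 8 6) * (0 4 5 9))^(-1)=(0 9 4 6 8)=[9, 1, 2, 3, 6, 5, 8, 7, 0, 4]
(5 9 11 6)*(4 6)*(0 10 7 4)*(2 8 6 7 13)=[10, 1, 8, 3, 7, 9, 5, 4, 6, 11, 13, 0, 12, 2]=(0 10 13 2 8 6 5 9 11)(4 7)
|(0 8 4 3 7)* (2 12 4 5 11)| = |(0 8 5 11 2 12 4 3 7)| = 9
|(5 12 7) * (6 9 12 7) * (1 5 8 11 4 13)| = 21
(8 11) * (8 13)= (8 11 13)= [0, 1, 2, 3, 4, 5, 6, 7, 11, 9, 10, 13, 12, 8]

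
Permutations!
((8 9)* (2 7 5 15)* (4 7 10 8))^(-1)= [0, 1, 15, 3, 9, 7, 6, 4, 10, 8, 2, 11, 12, 13, 14, 5]= (2 15 5 7 4 9 8 10)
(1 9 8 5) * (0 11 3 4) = [11, 9, 2, 4, 0, 1, 6, 7, 5, 8, 10, 3] = (0 11 3 4)(1 9 8 5)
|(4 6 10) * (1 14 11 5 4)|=7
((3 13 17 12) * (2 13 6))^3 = (2 12)(3 13)(6 17) = [0, 1, 12, 13, 4, 5, 17, 7, 8, 9, 10, 11, 2, 3, 14, 15, 16, 6]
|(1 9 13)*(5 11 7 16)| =12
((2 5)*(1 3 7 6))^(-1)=(1 6 7 3)(2 5)=[0, 6, 5, 1, 4, 2, 7, 3]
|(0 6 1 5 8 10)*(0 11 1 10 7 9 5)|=|(0 6 10 11 1)(5 8 7 9)|=20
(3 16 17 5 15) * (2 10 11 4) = (2 10 11 4)(3 16 17 5 15) = [0, 1, 10, 16, 2, 15, 6, 7, 8, 9, 11, 4, 12, 13, 14, 3, 17, 5]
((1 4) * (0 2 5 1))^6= (0 2 5 1 4)= [2, 4, 5, 3, 0, 1]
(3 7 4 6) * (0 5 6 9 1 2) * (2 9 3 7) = (0 5 6 7 4 3 2)(1 9) = [5, 9, 0, 2, 3, 6, 7, 4, 8, 1]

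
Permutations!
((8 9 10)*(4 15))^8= [0, 1, 2, 3, 4, 5, 6, 7, 10, 8, 9, 11, 12, 13, 14, 15]= (15)(8 10 9)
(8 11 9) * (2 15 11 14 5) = [0, 1, 15, 3, 4, 2, 6, 7, 14, 8, 10, 9, 12, 13, 5, 11] = (2 15 11 9 8 14 5)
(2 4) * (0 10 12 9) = (0 10 12 9)(2 4) = [10, 1, 4, 3, 2, 5, 6, 7, 8, 0, 12, 11, 9]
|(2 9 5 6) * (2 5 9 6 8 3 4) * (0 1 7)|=6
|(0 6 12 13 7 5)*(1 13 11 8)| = |(0 6 12 11 8 1 13 7 5)| = 9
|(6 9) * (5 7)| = 2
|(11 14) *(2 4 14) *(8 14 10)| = |(2 4 10 8 14 11)| = 6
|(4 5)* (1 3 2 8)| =|(1 3 2 8)(4 5)| =4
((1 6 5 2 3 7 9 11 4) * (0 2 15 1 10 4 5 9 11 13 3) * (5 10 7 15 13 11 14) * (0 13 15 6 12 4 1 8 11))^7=(0 2 13 3 6 9)(1 8 14 12 11 5 4 10 15 7)=[2, 8, 13, 6, 10, 4, 9, 1, 14, 0, 15, 5, 11, 3, 12, 7]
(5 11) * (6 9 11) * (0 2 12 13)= (0 2 12 13)(5 6 9 11)= [2, 1, 12, 3, 4, 6, 9, 7, 8, 11, 10, 5, 13, 0]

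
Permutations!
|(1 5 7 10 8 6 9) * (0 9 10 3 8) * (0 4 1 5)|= 10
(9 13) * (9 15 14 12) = [0, 1, 2, 3, 4, 5, 6, 7, 8, 13, 10, 11, 9, 15, 12, 14] = (9 13 15 14 12)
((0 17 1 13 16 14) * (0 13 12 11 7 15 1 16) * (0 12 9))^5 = (0 12 9 13 1 14 15 16 7 17 11) = [12, 14, 2, 3, 4, 5, 6, 17, 8, 13, 10, 0, 9, 1, 15, 16, 7, 11]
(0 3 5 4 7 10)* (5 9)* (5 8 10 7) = (0 3 9 8 10)(4 5) = [3, 1, 2, 9, 5, 4, 6, 7, 10, 8, 0]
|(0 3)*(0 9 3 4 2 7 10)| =10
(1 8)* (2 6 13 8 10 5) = (1 10 5 2 6 13 8) = [0, 10, 6, 3, 4, 2, 13, 7, 1, 9, 5, 11, 12, 8]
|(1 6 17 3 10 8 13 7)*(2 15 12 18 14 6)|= 13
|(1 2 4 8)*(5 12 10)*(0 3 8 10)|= 9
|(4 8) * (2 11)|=|(2 11)(4 8)|=2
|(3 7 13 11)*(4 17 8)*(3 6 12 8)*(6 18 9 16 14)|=13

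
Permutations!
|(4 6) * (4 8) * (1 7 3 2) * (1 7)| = |(2 7 3)(4 6 8)| = 3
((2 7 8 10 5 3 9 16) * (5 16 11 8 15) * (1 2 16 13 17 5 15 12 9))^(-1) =(1 3 5 17 13 10 8 11 9 12 7 2) =[0, 3, 1, 5, 4, 17, 6, 2, 11, 12, 8, 9, 7, 10, 14, 15, 16, 13]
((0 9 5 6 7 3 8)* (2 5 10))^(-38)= [3, 1, 9, 6, 4, 10, 2, 5, 7, 8, 0]= (0 3 6 2 9 8 7 5 10)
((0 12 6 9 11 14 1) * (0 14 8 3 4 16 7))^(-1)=(0 7 16 4 3 8 11 9 6 12)(1 14)=[7, 14, 2, 8, 3, 5, 12, 16, 11, 6, 10, 9, 0, 13, 1, 15, 4]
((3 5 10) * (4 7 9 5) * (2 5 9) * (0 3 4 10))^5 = (0 2 4 3 5 7 10) = [2, 1, 4, 5, 3, 7, 6, 10, 8, 9, 0]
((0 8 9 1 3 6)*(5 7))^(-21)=(0 1)(3 8)(5 7)(6 9)=[1, 0, 2, 8, 4, 7, 9, 5, 3, 6]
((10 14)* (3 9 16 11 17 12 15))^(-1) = (3 15 12 17 11 16 9)(10 14) = [0, 1, 2, 15, 4, 5, 6, 7, 8, 3, 14, 16, 17, 13, 10, 12, 9, 11]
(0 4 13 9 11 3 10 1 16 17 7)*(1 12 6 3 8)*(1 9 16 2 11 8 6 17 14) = [4, 2, 11, 10, 13, 5, 3, 0, 9, 8, 12, 6, 17, 16, 1, 15, 14, 7] = (0 4 13 16 14 1 2 11 6 3 10 12 17 7)(8 9)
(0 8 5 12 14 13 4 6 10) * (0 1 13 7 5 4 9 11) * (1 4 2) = (0 8 2 1 13 9 11)(4 6 10)(5 12 14 7) = [8, 13, 1, 3, 6, 12, 10, 5, 2, 11, 4, 0, 14, 9, 7]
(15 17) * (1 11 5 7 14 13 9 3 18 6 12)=(1 11 5 7 14 13 9 3 18 6 12)(15 17)=[0, 11, 2, 18, 4, 7, 12, 14, 8, 3, 10, 5, 1, 9, 13, 17, 16, 15, 6]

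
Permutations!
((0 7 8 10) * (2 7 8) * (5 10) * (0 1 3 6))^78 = [8, 3, 2, 6, 4, 10, 0, 7, 5, 9, 1] = (0 8 5 10 1 3 6)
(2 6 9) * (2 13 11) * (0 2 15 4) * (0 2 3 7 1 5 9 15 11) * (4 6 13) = (0 3 7 1 5 9 4 2 13)(6 15) = [3, 5, 13, 7, 2, 9, 15, 1, 8, 4, 10, 11, 12, 0, 14, 6]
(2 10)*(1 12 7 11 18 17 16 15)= [0, 12, 10, 3, 4, 5, 6, 11, 8, 9, 2, 18, 7, 13, 14, 1, 15, 16, 17]= (1 12 7 11 18 17 16 15)(2 10)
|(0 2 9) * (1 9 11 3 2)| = |(0 1 9)(2 11 3)| = 3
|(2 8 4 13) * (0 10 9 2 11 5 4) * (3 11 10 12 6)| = |(0 12 6 3 11 5 4 13 10 9 2 8)| = 12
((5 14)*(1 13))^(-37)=(1 13)(5 14)=[0, 13, 2, 3, 4, 14, 6, 7, 8, 9, 10, 11, 12, 1, 5]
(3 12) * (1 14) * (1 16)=(1 14 16)(3 12)=[0, 14, 2, 12, 4, 5, 6, 7, 8, 9, 10, 11, 3, 13, 16, 15, 1]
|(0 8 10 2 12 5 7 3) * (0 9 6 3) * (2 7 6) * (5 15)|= |(0 8 10 7)(2 12 15 5 6 3 9)|= 28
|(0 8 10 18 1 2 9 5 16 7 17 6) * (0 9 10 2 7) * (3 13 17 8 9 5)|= |(0 9 3 13 17 6 5 16)(1 7 8 2 10 18)|= 24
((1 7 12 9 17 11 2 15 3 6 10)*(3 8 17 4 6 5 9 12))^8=(2 17 15 11 8)=[0, 1, 17, 3, 4, 5, 6, 7, 2, 9, 10, 8, 12, 13, 14, 11, 16, 15]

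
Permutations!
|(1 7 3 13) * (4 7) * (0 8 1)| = |(0 8 1 4 7 3 13)| = 7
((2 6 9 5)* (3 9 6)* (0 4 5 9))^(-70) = (9) = [0, 1, 2, 3, 4, 5, 6, 7, 8, 9]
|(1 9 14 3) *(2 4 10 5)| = 4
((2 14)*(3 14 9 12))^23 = [0, 1, 3, 9, 4, 5, 6, 7, 8, 14, 10, 11, 2, 13, 12] = (2 3 9 14 12)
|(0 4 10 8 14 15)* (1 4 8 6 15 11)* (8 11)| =|(0 11 1 4 10 6 15)(8 14)| =14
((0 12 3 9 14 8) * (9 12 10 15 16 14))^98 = (0 15 14)(8 10 16) = [15, 1, 2, 3, 4, 5, 6, 7, 10, 9, 16, 11, 12, 13, 0, 14, 8]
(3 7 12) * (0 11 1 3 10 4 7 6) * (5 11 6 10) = (0 6)(1 3 10 4 7 12 5 11) = [6, 3, 2, 10, 7, 11, 0, 12, 8, 9, 4, 1, 5]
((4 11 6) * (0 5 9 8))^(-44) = (4 11 6) = [0, 1, 2, 3, 11, 5, 4, 7, 8, 9, 10, 6]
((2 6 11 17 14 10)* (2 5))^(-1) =(2 5 10 14 17 11 6) =[0, 1, 5, 3, 4, 10, 2, 7, 8, 9, 14, 6, 12, 13, 17, 15, 16, 11]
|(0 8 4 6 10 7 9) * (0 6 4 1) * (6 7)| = |(0 8 1)(6 10)(7 9)| = 6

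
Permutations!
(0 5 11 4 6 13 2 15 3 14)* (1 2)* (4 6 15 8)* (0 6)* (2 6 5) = (0 2 8 4 15 3 14 5 11)(1 6 13) = [2, 6, 8, 14, 15, 11, 13, 7, 4, 9, 10, 0, 12, 1, 5, 3]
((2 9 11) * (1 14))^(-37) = [0, 14, 11, 3, 4, 5, 6, 7, 8, 2, 10, 9, 12, 13, 1] = (1 14)(2 11 9)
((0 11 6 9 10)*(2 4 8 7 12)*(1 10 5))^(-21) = (2 12 7 8 4) = [0, 1, 12, 3, 2, 5, 6, 8, 4, 9, 10, 11, 7]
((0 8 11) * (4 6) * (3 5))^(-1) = (0 11 8)(3 5)(4 6) = [11, 1, 2, 5, 6, 3, 4, 7, 0, 9, 10, 8]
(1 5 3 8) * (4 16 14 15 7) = (1 5 3 8)(4 16 14 15 7) = [0, 5, 2, 8, 16, 3, 6, 4, 1, 9, 10, 11, 12, 13, 15, 7, 14]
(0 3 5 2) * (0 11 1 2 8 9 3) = (1 2 11)(3 5 8 9) = [0, 2, 11, 5, 4, 8, 6, 7, 9, 3, 10, 1]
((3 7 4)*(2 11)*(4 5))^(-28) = (11) = [0, 1, 2, 3, 4, 5, 6, 7, 8, 9, 10, 11]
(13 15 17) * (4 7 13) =(4 7 13 15 17) =[0, 1, 2, 3, 7, 5, 6, 13, 8, 9, 10, 11, 12, 15, 14, 17, 16, 4]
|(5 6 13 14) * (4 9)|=|(4 9)(5 6 13 14)|=4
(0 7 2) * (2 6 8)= (0 7 6 8 2)= [7, 1, 0, 3, 4, 5, 8, 6, 2]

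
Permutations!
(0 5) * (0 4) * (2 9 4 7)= (0 5 7 2 9 4)= [5, 1, 9, 3, 0, 7, 6, 2, 8, 4]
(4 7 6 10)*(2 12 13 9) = (2 12 13 9)(4 7 6 10) = [0, 1, 12, 3, 7, 5, 10, 6, 8, 2, 4, 11, 13, 9]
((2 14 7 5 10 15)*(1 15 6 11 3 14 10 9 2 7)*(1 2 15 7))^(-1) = (1 15 9 5 7)(2 14 3 11 6 10) = [0, 15, 14, 11, 4, 7, 10, 1, 8, 5, 2, 6, 12, 13, 3, 9]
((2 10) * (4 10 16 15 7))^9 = (2 7)(4 16)(10 15) = [0, 1, 7, 3, 16, 5, 6, 2, 8, 9, 15, 11, 12, 13, 14, 10, 4]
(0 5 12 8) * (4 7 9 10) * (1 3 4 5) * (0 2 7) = (0 1 3 4)(2 7 9 10 5 12 8) = [1, 3, 7, 4, 0, 12, 6, 9, 2, 10, 5, 11, 8]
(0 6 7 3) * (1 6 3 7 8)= (0 3)(1 6 8)= [3, 6, 2, 0, 4, 5, 8, 7, 1]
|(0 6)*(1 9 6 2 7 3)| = |(0 2 7 3 1 9 6)| = 7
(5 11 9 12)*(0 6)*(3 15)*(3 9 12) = [6, 1, 2, 15, 4, 11, 0, 7, 8, 3, 10, 12, 5, 13, 14, 9] = (0 6)(3 15 9)(5 11 12)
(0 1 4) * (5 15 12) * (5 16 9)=(0 1 4)(5 15 12 16 9)=[1, 4, 2, 3, 0, 15, 6, 7, 8, 5, 10, 11, 16, 13, 14, 12, 9]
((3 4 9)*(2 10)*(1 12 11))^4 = (1 12 11)(3 4 9) = [0, 12, 2, 4, 9, 5, 6, 7, 8, 3, 10, 1, 11]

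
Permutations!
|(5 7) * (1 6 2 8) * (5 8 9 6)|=12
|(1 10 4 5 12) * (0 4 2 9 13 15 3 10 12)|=6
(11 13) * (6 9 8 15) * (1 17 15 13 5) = (1 17 15 6 9 8 13 11 5) = [0, 17, 2, 3, 4, 1, 9, 7, 13, 8, 10, 5, 12, 11, 14, 6, 16, 15]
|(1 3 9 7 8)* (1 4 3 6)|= |(1 6)(3 9 7 8 4)|= 10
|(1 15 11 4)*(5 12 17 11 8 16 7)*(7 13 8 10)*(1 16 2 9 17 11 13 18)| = |(1 15 10 7 5 12 11 4 16 18)(2 9 17 13 8)| = 10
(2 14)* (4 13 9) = (2 14)(4 13 9) = [0, 1, 14, 3, 13, 5, 6, 7, 8, 4, 10, 11, 12, 9, 2]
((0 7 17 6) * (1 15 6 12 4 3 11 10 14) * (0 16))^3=[12, 16, 2, 14, 10, 5, 7, 4, 8, 9, 15, 1, 11, 13, 6, 0, 17, 3]=(0 12 11 1 16 17 3 14 6 7 4 10 15)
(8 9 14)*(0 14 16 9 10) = (0 14 8 10)(9 16) = [14, 1, 2, 3, 4, 5, 6, 7, 10, 16, 0, 11, 12, 13, 8, 15, 9]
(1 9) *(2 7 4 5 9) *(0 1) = (0 1 2 7 4 5 9) = [1, 2, 7, 3, 5, 9, 6, 4, 8, 0]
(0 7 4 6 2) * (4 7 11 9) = (0 11 9 4 6 2) = [11, 1, 0, 3, 6, 5, 2, 7, 8, 4, 10, 9]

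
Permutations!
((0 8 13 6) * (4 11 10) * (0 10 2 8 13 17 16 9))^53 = (0 16 8 11 10 13 9 17 2 4 6) = [16, 1, 4, 3, 6, 5, 0, 7, 11, 17, 13, 10, 12, 9, 14, 15, 8, 2]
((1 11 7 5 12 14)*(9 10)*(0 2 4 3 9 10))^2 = (0 4 9 2 3)(1 7 12)(5 14 11) = [4, 7, 3, 0, 9, 14, 6, 12, 8, 2, 10, 5, 1, 13, 11]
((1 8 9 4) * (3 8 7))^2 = [0, 3, 2, 9, 7, 5, 6, 8, 4, 1] = (1 3 9)(4 7 8)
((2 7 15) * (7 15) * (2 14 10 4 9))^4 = [0, 1, 4, 3, 14, 5, 6, 7, 8, 10, 15, 11, 12, 13, 2, 9] = (2 4 14)(9 10 15)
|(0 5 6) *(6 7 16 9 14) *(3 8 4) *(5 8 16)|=8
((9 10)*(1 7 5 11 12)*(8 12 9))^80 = (12) = [0, 1, 2, 3, 4, 5, 6, 7, 8, 9, 10, 11, 12]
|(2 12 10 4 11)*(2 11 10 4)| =|(2 12 4 10)| =4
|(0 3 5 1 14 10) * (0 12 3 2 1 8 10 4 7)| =|(0 2 1 14 4 7)(3 5 8 10 12)| =30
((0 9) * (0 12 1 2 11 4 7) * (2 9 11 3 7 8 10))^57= (12)(0 11 4 8 10 2 3 7)= [11, 1, 3, 7, 8, 5, 6, 0, 10, 9, 2, 4, 12]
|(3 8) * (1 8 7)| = 4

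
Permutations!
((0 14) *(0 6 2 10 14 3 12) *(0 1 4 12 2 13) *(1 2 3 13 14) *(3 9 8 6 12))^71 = [13, 4, 10, 9, 3, 5, 14, 7, 6, 8, 1, 11, 2, 0, 12] = (0 13)(1 4 3 9 8 6 14 12 2 10)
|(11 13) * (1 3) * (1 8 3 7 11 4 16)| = 6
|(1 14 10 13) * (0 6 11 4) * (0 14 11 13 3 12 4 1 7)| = |(0 6 13 7)(1 11)(3 12 4 14 10)| = 20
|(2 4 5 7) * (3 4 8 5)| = 4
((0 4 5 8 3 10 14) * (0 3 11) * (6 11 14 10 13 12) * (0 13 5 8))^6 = (14)(6 13)(11 12) = [0, 1, 2, 3, 4, 5, 13, 7, 8, 9, 10, 12, 11, 6, 14]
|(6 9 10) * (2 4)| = |(2 4)(6 9 10)| = 6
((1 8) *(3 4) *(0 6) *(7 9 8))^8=(9)=[0, 1, 2, 3, 4, 5, 6, 7, 8, 9]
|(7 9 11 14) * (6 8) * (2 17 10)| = 12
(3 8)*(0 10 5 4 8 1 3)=[10, 3, 2, 1, 8, 4, 6, 7, 0, 9, 5]=(0 10 5 4 8)(1 3)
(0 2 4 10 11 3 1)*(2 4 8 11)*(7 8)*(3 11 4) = [3, 0, 7, 1, 10, 5, 6, 8, 4, 9, 2, 11] = (11)(0 3 1)(2 7 8 4 10)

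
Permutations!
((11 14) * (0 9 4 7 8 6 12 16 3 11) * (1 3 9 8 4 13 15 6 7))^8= (6 16 13)(9 15 12)= [0, 1, 2, 3, 4, 5, 16, 7, 8, 15, 10, 11, 9, 6, 14, 12, 13]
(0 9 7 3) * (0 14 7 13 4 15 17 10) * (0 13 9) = (3 14 7)(4 15 17 10 13) = [0, 1, 2, 14, 15, 5, 6, 3, 8, 9, 13, 11, 12, 4, 7, 17, 16, 10]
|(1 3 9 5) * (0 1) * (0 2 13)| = |(0 1 3 9 5 2 13)| = 7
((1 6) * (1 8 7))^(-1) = (1 7 8 6) = [0, 7, 2, 3, 4, 5, 1, 8, 6]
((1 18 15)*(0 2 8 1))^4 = (0 18 8)(1 2 15) = [18, 2, 15, 3, 4, 5, 6, 7, 0, 9, 10, 11, 12, 13, 14, 1, 16, 17, 8]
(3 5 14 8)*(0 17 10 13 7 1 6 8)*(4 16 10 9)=(0 17 9 4 16 10 13 7 1 6 8 3 5 14)=[17, 6, 2, 5, 16, 14, 8, 1, 3, 4, 13, 11, 12, 7, 0, 15, 10, 9]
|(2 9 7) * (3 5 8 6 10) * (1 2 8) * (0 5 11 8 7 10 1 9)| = |(0 5 9 10 3 11 8 6 1 2)| = 10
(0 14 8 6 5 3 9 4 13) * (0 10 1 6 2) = [14, 6, 0, 9, 13, 3, 5, 7, 2, 4, 1, 11, 12, 10, 8] = (0 14 8 2)(1 6 5 3 9 4 13 10)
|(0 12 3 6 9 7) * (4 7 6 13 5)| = 14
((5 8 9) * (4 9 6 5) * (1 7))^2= (9)(5 6 8)= [0, 1, 2, 3, 4, 6, 8, 7, 5, 9]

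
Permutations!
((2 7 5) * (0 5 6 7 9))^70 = (0 2)(5 9) = [2, 1, 0, 3, 4, 9, 6, 7, 8, 5]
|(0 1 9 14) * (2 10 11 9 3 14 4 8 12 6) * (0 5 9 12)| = |(0 1 3 14 5 9 4 8)(2 10 11 12 6)| = 40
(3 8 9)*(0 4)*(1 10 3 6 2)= (0 4)(1 10 3 8 9 6 2)= [4, 10, 1, 8, 0, 5, 2, 7, 9, 6, 3]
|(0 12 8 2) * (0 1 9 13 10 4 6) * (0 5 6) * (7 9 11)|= |(0 12 8 2 1 11 7 9 13 10 4)(5 6)|= 22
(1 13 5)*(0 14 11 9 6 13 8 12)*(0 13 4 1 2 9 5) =(0 14 11 5 2 9 6 4 1 8 12 13) =[14, 8, 9, 3, 1, 2, 4, 7, 12, 6, 10, 5, 13, 0, 11]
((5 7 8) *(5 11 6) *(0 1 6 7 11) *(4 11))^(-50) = (0 7 4 6)(1 8 11 5) = [7, 8, 2, 3, 6, 1, 0, 4, 11, 9, 10, 5]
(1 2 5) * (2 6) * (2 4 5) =[0, 6, 2, 3, 5, 1, 4] =(1 6 4 5)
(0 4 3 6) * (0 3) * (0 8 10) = (0 4 8 10)(3 6) = [4, 1, 2, 6, 8, 5, 3, 7, 10, 9, 0]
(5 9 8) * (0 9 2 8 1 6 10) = (0 9 1 6 10)(2 8 5) = [9, 6, 8, 3, 4, 2, 10, 7, 5, 1, 0]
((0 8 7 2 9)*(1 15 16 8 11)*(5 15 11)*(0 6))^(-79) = (0 15 8 2 6 5 16 7 9)(1 11) = [15, 11, 6, 3, 4, 16, 5, 9, 2, 0, 10, 1, 12, 13, 14, 8, 7]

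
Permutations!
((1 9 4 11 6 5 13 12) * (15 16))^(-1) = (1 12 13 5 6 11 4 9)(15 16) = [0, 12, 2, 3, 9, 6, 11, 7, 8, 1, 10, 4, 13, 5, 14, 16, 15]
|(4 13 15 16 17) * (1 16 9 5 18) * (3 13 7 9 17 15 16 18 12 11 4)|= |(1 18)(3 13 16 15 17)(4 7 9 5 12 11)|= 30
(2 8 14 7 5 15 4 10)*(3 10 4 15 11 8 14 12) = (15)(2 14 7 5 11 8 12 3 10) = [0, 1, 14, 10, 4, 11, 6, 5, 12, 9, 2, 8, 3, 13, 7, 15]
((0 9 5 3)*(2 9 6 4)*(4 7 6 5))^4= [5, 1, 9, 0, 2, 3, 6, 7, 8, 4]= (0 5 3)(2 9 4)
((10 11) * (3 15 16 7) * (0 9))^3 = (0 9)(3 7 16 15)(10 11) = [9, 1, 2, 7, 4, 5, 6, 16, 8, 0, 11, 10, 12, 13, 14, 3, 15]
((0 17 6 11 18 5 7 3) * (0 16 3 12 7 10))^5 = (0 5 11 17 10 18 6)(3 16)(7 12) = [5, 1, 2, 16, 4, 11, 0, 12, 8, 9, 18, 17, 7, 13, 14, 15, 3, 10, 6]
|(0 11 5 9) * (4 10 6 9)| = 7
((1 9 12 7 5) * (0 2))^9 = [2, 5, 0, 3, 4, 7, 6, 12, 8, 1, 10, 11, 9] = (0 2)(1 5 7 12 9)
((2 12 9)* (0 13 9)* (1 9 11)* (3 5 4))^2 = [11, 2, 0, 4, 5, 3, 6, 7, 8, 12, 10, 9, 13, 1] = (0 11 9 12 13 1 2)(3 4 5)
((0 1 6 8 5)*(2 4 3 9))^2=(0 6 5 1 8)(2 3)(4 9)=[6, 8, 3, 2, 9, 1, 5, 7, 0, 4]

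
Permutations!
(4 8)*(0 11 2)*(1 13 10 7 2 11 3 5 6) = (0 3 5 6 1 13 10 7 2)(4 8) = [3, 13, 0, 5, 8, 6, 1, 2, 4, 9, 7, 11, 12, 10]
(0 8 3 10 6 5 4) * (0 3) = (0 8)(3 10 6 5 4) = [8, 1, 2, 10, 3, 4, 5, 7, 0, 9, 6]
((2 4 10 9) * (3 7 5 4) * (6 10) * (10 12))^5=(2 6 3 12 7 10 5 9 4)=[0, 1, 6, 12, 2, 9, 3, 10, 8, 4, 5, 11, 7]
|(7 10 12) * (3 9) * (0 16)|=|(0 16)(3 9)(7 10 12)|=6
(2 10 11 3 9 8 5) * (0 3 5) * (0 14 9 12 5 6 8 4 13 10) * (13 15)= (0 3 12 5 2)(4 15 13 10 11 6 8 14 9)= [3, 1, 0, 12, 15, 2, 8, 7, 14, 4, 11, 6, 5, 10, 9, 13]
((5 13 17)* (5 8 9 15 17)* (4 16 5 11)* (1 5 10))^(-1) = (1 10 16 4 11 13 5)(8 17 15 9) = [0, 10, 2, 3, 11, 1, 6, 7, 17, 8, 16, 13, 12, 5, 14, 9, 4, 15]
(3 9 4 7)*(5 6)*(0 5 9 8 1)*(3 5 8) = (0 8 1)(4 7 5 6 9) = [8, 0, 2, 3, 7, 6, 9, 5, 1, 4]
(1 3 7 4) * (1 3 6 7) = (1 6 7 4 3) = [0, 6, 2, 1, 3, 5, 7, 4]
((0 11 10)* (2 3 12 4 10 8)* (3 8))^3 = [12, 1, 8, 10, 11, 5, 6, 7, 2, 9, 3, 4, 0] = (0 12)(2 8)(3 10)(4 11)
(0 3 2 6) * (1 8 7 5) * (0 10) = (0 3 2 6 10)(1 8 7 5) = [3, 8, 6, 2, 4, 1, 10, 5, 7, 9, 0]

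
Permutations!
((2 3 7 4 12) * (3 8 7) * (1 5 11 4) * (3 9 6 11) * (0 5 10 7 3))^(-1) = (0 5)(1 7 10)(2 12 4 11 6 9 3 8) = [5, 7, 12, 8, 11, 0, 9, 10, 2, 3, 1, 6, 4]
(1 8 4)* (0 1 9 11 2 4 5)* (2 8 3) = [1, 3, 4, 2, 9, 0, 6, 7, 5, 11, 10, 8] = (0 1 3 2 4 9 11 8 5)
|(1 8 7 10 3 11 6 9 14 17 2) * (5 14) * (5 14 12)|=22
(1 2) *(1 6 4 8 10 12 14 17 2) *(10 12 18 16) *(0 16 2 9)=(0 16 10 18 2 6 4 8 12 14 17 9)=[16, 1, 6, 3, 8, 5, 4, 7, 12, 0, 18, 11, 14, 13, 17, 15, 10, 9, 2]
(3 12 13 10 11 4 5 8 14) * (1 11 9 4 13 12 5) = (1 11 13 10 9 4)(3 5 8 14) = [0, 11, 2, 5, 1, 8, 6, 7, 14, 4, 9, 13, 12, 10, 3]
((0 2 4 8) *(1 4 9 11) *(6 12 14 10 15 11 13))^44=(0 12 1 9 10 8 6 11 2 14 4 13 15)=[12, 9, 14, 3, 13, 5, 11, 7, 6, 10, 8, 2, 1, 15, 4, 0]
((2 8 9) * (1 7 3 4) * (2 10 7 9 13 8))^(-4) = (13)(1 10 3)(4 9 7) = [0, 10, 2, 1, 9, 5, 6, 4, 8, 7, 3, 11, 12, 13]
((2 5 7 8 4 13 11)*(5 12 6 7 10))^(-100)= (2 8)(4 12)(6 13)(7 11)= [0, 1, 8, 3, 12, 5, 13, 11, 2, 9, 10, 7, 4, 6]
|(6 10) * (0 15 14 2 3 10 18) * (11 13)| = |(0 15 14 2 3 10 6 18)(11 13)| = 8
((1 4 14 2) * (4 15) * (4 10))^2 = (1 10 14)(2 15 4) = [0, 10, 15, 3, 2, 5, 6, 7, 8, 9, 14, 11, 12, 13, 1, 4]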